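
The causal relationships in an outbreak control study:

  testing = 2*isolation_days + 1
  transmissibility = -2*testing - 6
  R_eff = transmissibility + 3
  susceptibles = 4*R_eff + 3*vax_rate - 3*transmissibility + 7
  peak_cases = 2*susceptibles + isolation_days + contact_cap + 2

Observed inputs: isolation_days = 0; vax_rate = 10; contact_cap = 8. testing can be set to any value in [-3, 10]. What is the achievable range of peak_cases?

56 to 108

Intervening on testing fixes its value directly, overriding its dependence on isolation_days.
Substituting into the R_eff equation gives R_eff = -2*testing - 3.
So susceptibles = -2*testing + 43.
Substituting into the peak_cases equation gives peak_cases = -4*testing + 96.
Linear in testing, so extremes are at the endpoints: testing = -3 gives peak_cases = 108; testing = 10 gives peak_cases = 56.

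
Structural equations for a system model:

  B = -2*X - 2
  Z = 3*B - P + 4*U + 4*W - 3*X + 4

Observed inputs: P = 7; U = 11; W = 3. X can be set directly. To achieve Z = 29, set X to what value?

X = 2

Substituting into the Z equation gives Z = -9*X + 47.
Solve -9*X + 47 = 29: X = (29 - 47) / -9 = 2.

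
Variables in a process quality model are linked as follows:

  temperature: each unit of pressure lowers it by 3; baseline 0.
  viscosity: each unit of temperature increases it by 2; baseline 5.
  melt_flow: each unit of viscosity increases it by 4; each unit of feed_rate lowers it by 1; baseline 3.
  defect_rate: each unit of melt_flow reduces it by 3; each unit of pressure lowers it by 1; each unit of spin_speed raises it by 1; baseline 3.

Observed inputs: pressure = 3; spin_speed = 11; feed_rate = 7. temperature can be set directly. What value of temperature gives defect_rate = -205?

Intervening on temperature fixes its value directly, overriding its dependence on pressure.
Substituting into the melt_flow equation gives melt_flow = 8*temperature + 16.
This gives defect_rate = -24*temperature - 37.
Solve -24*temperature - 37 = -205: temperature = (-205 + 37) / -24 = 7.

temperature = 7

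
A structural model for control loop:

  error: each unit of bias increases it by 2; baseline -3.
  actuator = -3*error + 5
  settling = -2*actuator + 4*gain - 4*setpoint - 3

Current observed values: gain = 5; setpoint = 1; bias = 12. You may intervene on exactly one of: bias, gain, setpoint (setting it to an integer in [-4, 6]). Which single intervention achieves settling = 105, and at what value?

Intervening on bias: settling = 12*bias - 15. Reaching 105 requires bias = 10, outside [-4, 6].
Intervening on gain: with other inputs at their observed values, settling = 4*gain + 109. Solving for 105 gives gain = -1, within [-4, 6].
Intervening on setpoint: settling = -4*setpoint + 133. Reaching 105 requires setpoint = 7, outside [-4, 6].

set gain = -1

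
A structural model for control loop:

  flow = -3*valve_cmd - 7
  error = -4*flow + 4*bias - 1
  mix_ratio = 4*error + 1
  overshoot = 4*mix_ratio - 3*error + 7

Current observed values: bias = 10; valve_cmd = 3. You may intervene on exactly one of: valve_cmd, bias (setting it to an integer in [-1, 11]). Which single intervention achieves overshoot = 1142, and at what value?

set bias = 6

Intervening on valve_cmd: overshoot = 156*valve_cmd + 882. Reaching 1142 requires valve_cmd = 5/3, not an integer.
Intervening on bias: with other inputs at their observed values, overshoot = 52*bias + 830. Solving for 1142 gives bias = 6, within [-1, 11].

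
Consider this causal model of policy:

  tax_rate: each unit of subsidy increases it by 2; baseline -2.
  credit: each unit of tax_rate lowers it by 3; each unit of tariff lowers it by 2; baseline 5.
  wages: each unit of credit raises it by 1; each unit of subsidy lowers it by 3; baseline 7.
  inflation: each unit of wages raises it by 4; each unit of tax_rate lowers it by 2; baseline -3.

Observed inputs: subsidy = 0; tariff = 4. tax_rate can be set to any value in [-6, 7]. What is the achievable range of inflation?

Intervening on tax_rate fixes its value directly, overriding its dependence on subsidy.
Substituting into the credit equation gives credit = -3*tax_rate - 3.
Substituting into the wages equation gives wages = -3*tax_rate + 4.
inflation becomes -14*tax_rate + 13.
Linear in tax_rate, so extremes are at the endpoints: tax_rate = -6 gives inflation = 97; tax_rate = 7 gives inflation = -85.

-85 to 97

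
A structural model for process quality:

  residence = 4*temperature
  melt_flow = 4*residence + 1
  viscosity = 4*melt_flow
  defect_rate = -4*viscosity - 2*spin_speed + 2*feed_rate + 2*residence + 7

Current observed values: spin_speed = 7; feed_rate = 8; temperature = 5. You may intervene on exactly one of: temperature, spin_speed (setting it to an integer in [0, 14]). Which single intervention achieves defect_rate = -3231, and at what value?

set temperature = 13

Intervening on temperature: with other inputs at their observed values, defect_rate = -248*temperature - 7. Solving for -3231 gives temperature = 13, within [0, 14].
Intervening on spin_speed: defect_rate = -2*spin_speed - 1233. Reaching -3231 requires spin_speed = 999, outside [0, 14].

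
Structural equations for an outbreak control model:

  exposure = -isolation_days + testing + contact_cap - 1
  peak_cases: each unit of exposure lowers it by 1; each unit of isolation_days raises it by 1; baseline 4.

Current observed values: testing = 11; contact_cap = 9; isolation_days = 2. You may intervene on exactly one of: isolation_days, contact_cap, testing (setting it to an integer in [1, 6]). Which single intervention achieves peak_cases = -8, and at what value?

Intervening on isolation_days: peak_cases = 2*isolation_days - 15. Reaching -8 requires isolation_days = 7/2, not an integer.
Intervening on contact_cap: with other inputs at their observed values, peak_cases = -contact_cap - 2. Solving for -8 gives contact_cap = 6, within [1, 6].
Intervening on testing: peak_cases = -testing. Reaching -8 requires testing = 8, outside [1, 6].

set contact_cap = 6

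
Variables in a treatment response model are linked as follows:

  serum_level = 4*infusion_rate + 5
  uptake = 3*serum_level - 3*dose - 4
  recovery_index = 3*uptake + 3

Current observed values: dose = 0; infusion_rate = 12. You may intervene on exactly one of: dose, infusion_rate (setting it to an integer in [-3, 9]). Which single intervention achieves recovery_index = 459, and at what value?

Intervening on dose: with other inputs at their observed values, recovery_index = -9*dose + 468. Solving for 459 gives dose = 1, within [-3, 9].
Intervening on infusion_rate: recovery_index = 36*infusion_rate + 36. Reaching 459 requires infusion_rate = 47/4, not an integer.

set dose = 1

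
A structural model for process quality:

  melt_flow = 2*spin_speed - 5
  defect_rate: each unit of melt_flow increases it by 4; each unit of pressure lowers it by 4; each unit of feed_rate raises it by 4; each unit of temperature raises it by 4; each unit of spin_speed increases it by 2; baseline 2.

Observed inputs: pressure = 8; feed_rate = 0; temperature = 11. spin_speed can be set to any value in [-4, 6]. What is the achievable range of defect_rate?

Substituting into the defect_rate equation gives defect_rate = 10*spin_speed - 6.
Linear in spin_speed, so extremes are at the endpoints: spin_speed = -4 gives defect_rate = -46; spin_speed = 6 gives defect_rate = 54.

-46 to 54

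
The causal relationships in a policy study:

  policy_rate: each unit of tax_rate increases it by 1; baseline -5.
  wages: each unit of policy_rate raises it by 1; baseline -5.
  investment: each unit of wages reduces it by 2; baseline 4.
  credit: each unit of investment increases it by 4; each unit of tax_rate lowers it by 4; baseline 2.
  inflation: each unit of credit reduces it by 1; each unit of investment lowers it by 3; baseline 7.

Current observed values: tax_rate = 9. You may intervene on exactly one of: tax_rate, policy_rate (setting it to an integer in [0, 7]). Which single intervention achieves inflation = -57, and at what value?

set policy_rate = 0

Intervening on tax_rate: inflation = 18*tax_rate - 163. Reaching -57 requires tax_rate = 53/9, not an integer.
Intervening on policy_rate: with other inputs at their observed values, inflation = 14*policy_rate - 57. Solving for -57 gives policy_rate = 0, within [0, 7].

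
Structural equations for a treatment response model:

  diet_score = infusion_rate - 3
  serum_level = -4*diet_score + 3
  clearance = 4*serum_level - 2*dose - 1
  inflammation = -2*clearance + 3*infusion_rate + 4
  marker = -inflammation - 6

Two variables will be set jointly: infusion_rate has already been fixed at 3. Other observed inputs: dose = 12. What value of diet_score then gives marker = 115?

With infusion_rate held at 3:
Intervening on diet_score fixes its value directly, overriding its dependence on infusion_rate.
Substituting into the clearance equation gives clearance = -16*diet_score - 13.
This gives inflammation = 32*diet_score + 39.
Substituting into the marker equation gives marker = -32*diet_score - 45.
Solve -32*diet_score - 45 = 115: diet_score = (115 + 45) / -32 = -5.

diet_score = -5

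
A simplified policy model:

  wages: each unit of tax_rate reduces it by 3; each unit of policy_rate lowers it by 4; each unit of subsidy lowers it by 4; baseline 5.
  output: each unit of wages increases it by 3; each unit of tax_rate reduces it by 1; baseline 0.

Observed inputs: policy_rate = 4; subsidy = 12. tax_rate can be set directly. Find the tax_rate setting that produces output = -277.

Substituting into the wages equation gives wages = -3*tax_rate - 59.
Substituting into the output equation gives output = -10*tax_rate - 177.
Solve -10*tax_rate - 177 = -277: tax_rate = (-277 + 177) / -10 = 10.

tax_rate = 10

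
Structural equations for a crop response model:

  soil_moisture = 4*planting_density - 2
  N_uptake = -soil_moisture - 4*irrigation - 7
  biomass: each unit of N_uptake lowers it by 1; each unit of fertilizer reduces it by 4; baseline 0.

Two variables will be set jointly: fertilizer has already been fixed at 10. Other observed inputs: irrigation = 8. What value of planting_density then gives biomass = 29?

With fertilizer held at 10:
Substituting into the N_uptake equation gives N_uptake = -4*planting_density - 37.
This gives biomass = 4*planting_density - 3.
Solve 4*planting_density - 3 = 29: planting_density = (29 + 3) / 4 = 8.

planting_density = 8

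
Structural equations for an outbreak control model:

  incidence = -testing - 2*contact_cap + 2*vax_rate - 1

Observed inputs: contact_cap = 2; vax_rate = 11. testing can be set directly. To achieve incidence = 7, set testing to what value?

testing = 10

Substituting into the incidence equation gives incidence = -testing + 17.
Solve -testing + 17 = 7: testing = (7 - 17) / -1 = 10.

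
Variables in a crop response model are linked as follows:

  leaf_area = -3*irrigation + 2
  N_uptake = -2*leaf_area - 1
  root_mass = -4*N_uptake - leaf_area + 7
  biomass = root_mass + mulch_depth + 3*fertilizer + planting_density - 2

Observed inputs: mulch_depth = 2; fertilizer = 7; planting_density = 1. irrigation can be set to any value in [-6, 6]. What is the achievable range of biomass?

Substituting into the N_uptake equation gives N_uptake = 6*irrigation - 5.
Substituting into the root_mass equation gives root_mass = -21*irrigation + 25.
So biomass = -21*irrigation + 47.
Linear in irrigation, so extremes are at the endpoints: irrigation = -6 gives biomass = 173; irrigation = 6 gives biomass = -79.

-79 to 173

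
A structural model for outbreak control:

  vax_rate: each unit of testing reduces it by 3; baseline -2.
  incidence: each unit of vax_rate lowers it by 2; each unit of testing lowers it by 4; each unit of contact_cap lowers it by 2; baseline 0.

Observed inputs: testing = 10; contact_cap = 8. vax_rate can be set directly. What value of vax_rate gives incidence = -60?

vax_rate = 2

Intervening on vax_rate fixes its value directly, overriding its dependence on testing.
Substituting into the incidence equation gives incidence = -2*vax_rate - 56.
Solve -2*vax_rate - 56 = -60: vax_rate = (-60 + 56) / -2 = 2.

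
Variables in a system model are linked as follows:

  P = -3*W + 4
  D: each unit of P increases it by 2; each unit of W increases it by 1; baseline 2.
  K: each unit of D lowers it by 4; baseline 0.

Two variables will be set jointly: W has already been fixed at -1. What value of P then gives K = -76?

P = 9

With W held at -1:
Intervening on P fixes its value directly, overriding its dependence on W.
Substituting into the D equation gives D = 2*P + 1.
K becomes -8*P - 4.
Solve -8*P - 4 = -76: P = (-76 + 4) / -8 = 9.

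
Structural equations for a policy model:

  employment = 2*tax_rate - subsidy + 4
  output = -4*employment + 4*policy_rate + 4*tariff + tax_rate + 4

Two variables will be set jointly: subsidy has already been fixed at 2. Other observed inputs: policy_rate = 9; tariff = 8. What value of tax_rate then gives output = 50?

tax_rate = 2

With subsidy held at 2:
Substituting into the employment equation gives employment = 2*tax_rate + 2.
Substituting into the output equation gives output = -7*tax_rate + 64.
Solve -7*tax_rate + 64 = 50: tax_rate = (50 - 64) / -7 = 2.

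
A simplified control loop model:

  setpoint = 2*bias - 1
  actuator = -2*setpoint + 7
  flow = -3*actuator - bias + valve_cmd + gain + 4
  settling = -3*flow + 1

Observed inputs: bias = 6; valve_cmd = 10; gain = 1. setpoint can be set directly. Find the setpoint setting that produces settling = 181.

Intervening on setpoint fixes its value directly, overriding its dependence on bias.
Substituting into the flow equation gives flow = 6*setpoint - 12.
Substituting into the settling equation gives settling = -18*setpoint + 37.
Solve -18*setpoint + 37 = 181: setpoint = (181 - 37) / -18 = -8.

setpoint = -8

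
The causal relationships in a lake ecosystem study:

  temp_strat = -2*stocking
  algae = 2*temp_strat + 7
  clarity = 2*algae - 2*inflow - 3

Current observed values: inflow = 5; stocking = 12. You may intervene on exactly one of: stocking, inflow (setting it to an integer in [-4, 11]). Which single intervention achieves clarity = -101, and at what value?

Intervening on stocking: clarity = -8*stocking + 1. Reaching -101 requires stocking = 51/4, not an integer.
Intervening on inflow: with other inputs at their observed values, clarity = -2*inflow - 85. Solving for -101 gives inflow = 8, within [-4, 11].

set inflow = 8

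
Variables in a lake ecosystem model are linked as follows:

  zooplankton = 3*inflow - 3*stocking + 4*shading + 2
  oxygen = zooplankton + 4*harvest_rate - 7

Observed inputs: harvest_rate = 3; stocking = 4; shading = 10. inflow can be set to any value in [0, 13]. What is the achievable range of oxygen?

Substituting into the zooplankton equation gives zooplankton = 3*inflow + 30.
oxygen becomes 3*inflow + 35.
Linear in inflow, so extremes are at the endpoints: inflow = 0 gives oxygen = 35; inflow = 13 gives oxygen = 74.

35 to 74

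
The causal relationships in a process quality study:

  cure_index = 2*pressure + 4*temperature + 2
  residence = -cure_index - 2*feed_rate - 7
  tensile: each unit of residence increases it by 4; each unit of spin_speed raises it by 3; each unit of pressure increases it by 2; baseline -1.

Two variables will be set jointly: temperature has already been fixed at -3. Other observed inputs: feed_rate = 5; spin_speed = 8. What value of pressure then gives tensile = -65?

pressure = 10

With temperature held at -3:
Substituting into the cure_index equation gives cure_index = 2*pressure - 10.
Substituting into the residence equation gives residence = -2*pressure - 7.
This gives tensile = -6*pressure - 5.
Solve -6*pressure - 5 = -65: pressure = (-65 + 5) / -6 = 10.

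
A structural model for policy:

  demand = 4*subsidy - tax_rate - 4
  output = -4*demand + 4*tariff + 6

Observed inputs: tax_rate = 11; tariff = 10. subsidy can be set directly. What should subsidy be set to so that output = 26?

Substituting into the demand equation gives demand = 4*subsidy - 15.
Substituting into the output equation gives output = -16*subsidy + 106.
Solve -16*subsidy + 106 = 26: subsidy = (26 - 106) / -16 = 5.

subsidy = 5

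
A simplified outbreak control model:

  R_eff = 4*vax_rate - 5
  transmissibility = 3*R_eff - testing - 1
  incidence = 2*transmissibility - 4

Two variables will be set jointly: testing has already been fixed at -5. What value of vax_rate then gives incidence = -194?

vax_rate = -7

With testing held at -5:
Substituting into the transmissibility equation gives transmissibility = 12*vax_rate - 11.
Substituting into the incidence equation gives incidence = 24*vax_rate - 26.
Solve 24*vax_rate - 26 = -194: vax_rate = (-194 + 26) / 24 = -7.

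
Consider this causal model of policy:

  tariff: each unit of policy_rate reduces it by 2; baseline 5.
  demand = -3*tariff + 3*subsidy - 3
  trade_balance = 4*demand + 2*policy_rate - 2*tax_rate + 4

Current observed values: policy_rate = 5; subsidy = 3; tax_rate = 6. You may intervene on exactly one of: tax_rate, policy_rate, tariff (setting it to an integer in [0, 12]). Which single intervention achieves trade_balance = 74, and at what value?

Intervening on tax_rate: with other inputs at their observed values, trade_balance = -2*tax_rate + 98. Solving for 74 gives tax_rate = 12, within [0, 12].
Intervening on policy_rate: trade_balance = 26*policy_rate - 44. Reaching 74 requires policy_rate = 59/13, not an integer.
Intervening on tariff: trade_balance = -12*tariff + 26. Reaching 74 requires tariff = -4, outside [0, 12].

set tax_rate = 12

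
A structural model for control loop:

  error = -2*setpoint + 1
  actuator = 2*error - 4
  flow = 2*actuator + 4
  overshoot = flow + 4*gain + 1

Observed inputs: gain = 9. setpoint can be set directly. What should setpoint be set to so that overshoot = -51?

Substituting into the actuator equation gives actuator = -4*setpoint - 2.
Substituting into the flow equation gives flow = -8*setpoint.
overshoot becomes -8*setpoint + 37.
Solve -8*setpoint + 37 = -51: setpoint = (-51 - 37) / -8 = 11.

setpoint = 11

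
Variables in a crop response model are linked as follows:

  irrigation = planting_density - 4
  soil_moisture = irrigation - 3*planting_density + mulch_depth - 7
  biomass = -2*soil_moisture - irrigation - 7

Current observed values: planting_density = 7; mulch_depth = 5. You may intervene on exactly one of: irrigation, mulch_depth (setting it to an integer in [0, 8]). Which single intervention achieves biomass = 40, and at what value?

set mulch_depth = 0

Intervening on irrigation: biomass = -3*irrigation + 39. Reaching 40 requires irrigation = -1/3, not an integer.
Intervening on mulch_depth: with other inputs at their observed values, biomass = -2*mulch_depth + 40. Solving for 40 gives mulch_depth = 0, within [0, 8].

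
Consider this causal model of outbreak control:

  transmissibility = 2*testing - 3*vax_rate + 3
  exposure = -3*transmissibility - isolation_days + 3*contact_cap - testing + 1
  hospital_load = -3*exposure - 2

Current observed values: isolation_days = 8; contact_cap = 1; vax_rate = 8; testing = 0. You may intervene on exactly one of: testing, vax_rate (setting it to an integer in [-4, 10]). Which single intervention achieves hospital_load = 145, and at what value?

Intervening on testing: hospital_load = 21*testing - 179. Reaching 145 requires testing = 108/7, not an integer.
Intervening on vax_rate: with other inputs at their observed values, hospital_load = -27*vax_rate + 37. Solving for 145 gives vax_rate = -4, within [-4, 10].

set vax_rate = -4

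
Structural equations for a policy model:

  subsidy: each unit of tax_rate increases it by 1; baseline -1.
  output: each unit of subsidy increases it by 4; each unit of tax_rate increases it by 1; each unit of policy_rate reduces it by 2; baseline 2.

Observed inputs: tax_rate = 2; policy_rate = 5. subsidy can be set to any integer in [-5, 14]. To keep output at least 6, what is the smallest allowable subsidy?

subsidy = 3

Intervening on subsidy fixes its value directly, overriding its dependence on tax_rate.
Substituting into the output equation gives output = 4*subsidy - 6.
Require 4*subsidy - 6 ≥ 6, so subsidy ≥ 3.
The smallest integer in [-5, 14] satisfying this is 3.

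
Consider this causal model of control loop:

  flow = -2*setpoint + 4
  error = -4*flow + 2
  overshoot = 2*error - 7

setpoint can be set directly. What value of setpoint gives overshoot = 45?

setpoint = 5

Substituting into the error equation gives error = 8*setpoint - 14.
So overshoot = 16*setpoint - 35.
Solve 16*setpoint - 35 = 45: setpoint = (45 + 35) / 16 = 5.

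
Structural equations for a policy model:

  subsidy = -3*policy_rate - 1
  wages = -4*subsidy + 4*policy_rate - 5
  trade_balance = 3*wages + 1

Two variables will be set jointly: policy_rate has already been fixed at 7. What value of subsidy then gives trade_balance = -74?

With policy_rate held at 7:
Intervening on subsidy fixes its value directly, overriding its dependence on policy_rate.
Substituting into the wages equation gives wages = -4*subsidy + 23.
So trade_balance = -12*subsidy + 70.
Solve -12*subsidy + 70 = -74: subsidy = (-74 - 70) / -12 = 12.

subsidy = 12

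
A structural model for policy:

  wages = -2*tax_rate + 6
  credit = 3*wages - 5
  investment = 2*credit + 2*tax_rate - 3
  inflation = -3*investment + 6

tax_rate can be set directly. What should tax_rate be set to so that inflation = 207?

tax_rate = 9

Substituting into the credit equation gives credit = -6*tax_rate + 13.
So investment = -10*tax_rate + 23.
So inflation = 30*tax_rate - 63.
Solve 30*tax_rate - 63 = 207: tax_rate = (207 + 63) / 30 = 9.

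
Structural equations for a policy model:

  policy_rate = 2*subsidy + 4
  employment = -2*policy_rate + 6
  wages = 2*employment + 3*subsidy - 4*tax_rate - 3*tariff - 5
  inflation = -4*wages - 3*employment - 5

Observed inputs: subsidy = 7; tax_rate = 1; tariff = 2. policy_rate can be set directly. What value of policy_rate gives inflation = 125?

policy_rate = 10

Intervening on policy_rate fixes its value directly, overriding its dependence on subsidy.
Substituting into the wages equation gives wages = -4*policy_rate + 18.
So inflation = 22*policy_rate - 95.
Solve 22*policy_rate - 95 = 125: policy_rate = (125 + 95) / 22 = 10.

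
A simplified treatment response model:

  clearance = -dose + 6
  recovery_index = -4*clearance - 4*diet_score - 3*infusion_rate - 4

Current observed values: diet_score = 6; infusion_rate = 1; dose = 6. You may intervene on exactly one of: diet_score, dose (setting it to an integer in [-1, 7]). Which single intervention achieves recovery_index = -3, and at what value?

set diet_score = -1

Intervening on diet_score: with other inputs at their observed values, recovery_index = -4*diet_score - 7. Solving for -3 gives diet_score = -1, within [-1, 7].
Intervening on dose: recovery_index = 4*dose - 55. Reaching -3 requires dose = 13, outside [-1, 7].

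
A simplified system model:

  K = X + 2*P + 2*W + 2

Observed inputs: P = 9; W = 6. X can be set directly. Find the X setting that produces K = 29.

Substituting into the K equation gives K = X + 32.
Solve X + 32 = 29: X = (29 - 32) / 1 = -3.

X = -3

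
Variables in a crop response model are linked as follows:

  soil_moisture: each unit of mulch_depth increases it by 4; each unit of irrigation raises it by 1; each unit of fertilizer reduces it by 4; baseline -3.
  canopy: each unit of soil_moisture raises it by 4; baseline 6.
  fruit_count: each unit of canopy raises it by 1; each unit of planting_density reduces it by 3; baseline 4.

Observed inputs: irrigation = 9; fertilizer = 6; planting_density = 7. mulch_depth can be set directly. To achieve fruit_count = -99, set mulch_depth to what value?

mulch_depth = -1

Substituting into the soil_moisture equation gives soil_moisture = 4*mulch_depth - 18.
canopy becomes 16*mulch_depth - 66.
fruit_count becomes 16*mulch_depth - 83.
Solve 16*mulch_depth - 83 = -99: mulch_depth = (-99 + 83) / 16 = -1.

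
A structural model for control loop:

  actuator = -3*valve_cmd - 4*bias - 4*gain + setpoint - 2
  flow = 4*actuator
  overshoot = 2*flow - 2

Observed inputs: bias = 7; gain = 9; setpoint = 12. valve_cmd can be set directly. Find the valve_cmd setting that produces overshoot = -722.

Substituting into the actuator equation gives actuator = -3*valve_cmd - 54.
flow becomes -12*valve_cmd - 216.
overshoot becomes -24*valve_cmd - 434.
Solve -24*valve_cmd - 434 = -722: valve_cmd = (-722 + 434) / -24 = 12.

valve_cmd = 12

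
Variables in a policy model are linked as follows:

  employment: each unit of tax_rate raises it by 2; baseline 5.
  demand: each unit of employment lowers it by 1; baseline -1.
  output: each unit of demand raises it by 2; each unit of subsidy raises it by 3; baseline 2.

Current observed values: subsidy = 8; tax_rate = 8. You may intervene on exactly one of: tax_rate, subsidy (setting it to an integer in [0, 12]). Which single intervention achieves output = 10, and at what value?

Intervening on tax_rate: with other inputs at their observed values, output = -4*tax_rate + 14. Solving for 10 gives tax_rate = 1, within [0, 12].
Intervening on subsidy: output = 3*subsidy - 42. Reaching 10 requires subsidy = 52/3, not an integer.

set tax_rate = 1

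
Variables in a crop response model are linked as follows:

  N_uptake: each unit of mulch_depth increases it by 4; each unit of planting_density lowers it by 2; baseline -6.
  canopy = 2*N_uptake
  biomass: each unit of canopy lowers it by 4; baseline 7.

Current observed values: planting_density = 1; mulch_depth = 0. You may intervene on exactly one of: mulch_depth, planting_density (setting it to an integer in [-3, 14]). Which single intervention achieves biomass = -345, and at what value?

Intervening on mulch_depth: with other inputs at their observed values, biomass = -32*mulch_depth + 71. Solving for -345 gives mulch_depth = 13, within [-3, 14].
Intervening on planting_density: biomass = 16*planting_density + 55. Reaching -345 requires planting_density = -25, outside [-3, 14].

set mulch_depth = 13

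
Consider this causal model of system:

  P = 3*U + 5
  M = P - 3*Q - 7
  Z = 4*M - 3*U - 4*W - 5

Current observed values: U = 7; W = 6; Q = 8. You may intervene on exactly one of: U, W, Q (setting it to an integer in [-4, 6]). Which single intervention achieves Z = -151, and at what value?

set U = -2

Intervening on U: with other inputs at their observed values, Z = 9*U - 133. Solving for -151 gives U = -2, within [-4, 6].
Intervening on W: Z = -4*W - 46. Reaching -151 requires W = 105/4, not an integer.
Intervening on Q: Z = -12*Q + 26. Reaching -151 requires Q = 59/4, not an integer.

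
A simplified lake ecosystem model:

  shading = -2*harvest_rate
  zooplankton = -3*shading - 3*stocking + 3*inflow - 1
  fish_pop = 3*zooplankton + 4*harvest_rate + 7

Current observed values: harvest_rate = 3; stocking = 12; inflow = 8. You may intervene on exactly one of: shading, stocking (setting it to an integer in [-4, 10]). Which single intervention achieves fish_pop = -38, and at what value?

set shading = 2

Intervening on shading: with other inputs at their observed values, fish_pop = -9*shading - 20. Solving for -38 gives shading = 2, within [-4, 10].
Intervening on stocking: fish_pop = -9*stocking + 142. Reaching -38 requires stocking = 20, outside [-4, 10].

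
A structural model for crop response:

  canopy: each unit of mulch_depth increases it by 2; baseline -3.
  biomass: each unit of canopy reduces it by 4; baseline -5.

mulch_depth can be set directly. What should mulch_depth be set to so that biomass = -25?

mulch_depth = 4

Substituting into the biomass equation gives biomass = -8*mulch_depth + 7.
Solve -8*mulch_depth + 7 = -25: mulch_depth = (-25 - 7) / -8 = 4.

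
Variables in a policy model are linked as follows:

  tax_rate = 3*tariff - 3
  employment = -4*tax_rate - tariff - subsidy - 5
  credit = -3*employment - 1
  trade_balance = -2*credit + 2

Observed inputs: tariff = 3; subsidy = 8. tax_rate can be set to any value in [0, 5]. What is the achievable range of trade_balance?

Intervening on tax_rate fixes its value directly, overriding its dependence on tariff.
Substituting into the employment equation gives employment = -4*tax_rate - 16.
Substituting into the credit equation gives credit = 12*tax_rate + 47.
So trade_balance = -24*tax_rate - 92.
Linear in tax_rate, so extremes are at the endpoints: tax_rate = 0 gives trade_balance = -92; tax_rate = 5 gives trade_balance = -212.

-212 to -92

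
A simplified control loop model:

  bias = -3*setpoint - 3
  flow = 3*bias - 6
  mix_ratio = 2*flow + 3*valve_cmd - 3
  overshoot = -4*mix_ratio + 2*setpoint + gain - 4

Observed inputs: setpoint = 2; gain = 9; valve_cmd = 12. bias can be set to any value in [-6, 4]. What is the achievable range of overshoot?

Intervening on bias fixes its value directly, overriding its dependence on setpoint.
Substituting into the mix_ratio equation gives mix_ratio = 6*bias + 21.
Substituting into the overshoot equation gives overshoot = -24*bias - 75.
Linear in bias, so extremes are at the endpoints: bias = -6 gives overshoot = 69; bias = 4 gives overshoot = -171.

-171 to 69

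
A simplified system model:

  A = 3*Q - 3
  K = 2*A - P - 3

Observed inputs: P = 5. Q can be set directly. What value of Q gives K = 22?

Substituting into the K equation gives K = 6*Q - 14.
Solve 6*Q - 14 = 22: Q = (22 + 14) / 6 = 6.

Q = 6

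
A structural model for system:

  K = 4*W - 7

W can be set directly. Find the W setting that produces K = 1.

Solve 4*W - 7 = 1: W = (1 + 7) / 4 = 2.

W = 2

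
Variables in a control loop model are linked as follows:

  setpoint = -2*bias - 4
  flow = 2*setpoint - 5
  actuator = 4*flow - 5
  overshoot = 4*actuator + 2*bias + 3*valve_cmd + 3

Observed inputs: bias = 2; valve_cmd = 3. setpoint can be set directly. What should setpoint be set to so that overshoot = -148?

setpoint = -2

Intervening on setpoint fixes its value directly, overriding its dependence on bias.
Substituting into the actuator equation gives actuator = 8*setpoint - 25.
So overshoot = 32*setpoint - 84.
Solve 32*setpoint - 84 = -148: setpoint = (-148 + 84) / 32 = -2.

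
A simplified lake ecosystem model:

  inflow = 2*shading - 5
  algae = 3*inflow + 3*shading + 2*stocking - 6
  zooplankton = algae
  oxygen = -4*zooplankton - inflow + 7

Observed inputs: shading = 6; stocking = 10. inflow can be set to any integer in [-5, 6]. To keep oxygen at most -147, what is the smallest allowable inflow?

inflow = 2

Intervening on inflow fixes its value directly, overriding its dependence on shading.
Substituting into the algae equation gives algae = 3*inflow + 32.
zooplankton becomes 3*inflow + 32.
Substituting into the oxygen equation gives oxygen = -13*inflow - 121.
Require -13*inflow - 121 ≤ -147, so inflow ≥ 2.
The smallest integer in [-5, 6] satisfying this is 2.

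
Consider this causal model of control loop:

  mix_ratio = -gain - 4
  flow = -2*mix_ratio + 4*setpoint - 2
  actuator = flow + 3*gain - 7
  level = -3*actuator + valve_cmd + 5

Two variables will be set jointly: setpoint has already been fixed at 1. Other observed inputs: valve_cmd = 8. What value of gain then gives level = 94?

gain = -6

With setpoint held at 1:
Substituting into the flow equation gives flow = 2*gain + 10.
Substituting into the actuator equation gives actuator = 5*gain + 3.
Substituting into the level equation gives level = -15*gain + 4.
Solve -15*gain + 4 = 94: gain = (94 - 4) / -15 = -6.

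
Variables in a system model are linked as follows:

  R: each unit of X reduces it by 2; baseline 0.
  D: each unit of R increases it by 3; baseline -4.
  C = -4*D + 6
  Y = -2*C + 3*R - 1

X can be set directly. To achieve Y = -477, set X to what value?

X = 8

Substituting into the D equation gives D = -6*X - 4.
Substituting into the C equation gives C = 24*X + 22.
Substituting into the Y equation gives Y = -54*X - 45.
Solve -54*X - 45 = -477: X = (-477 + 45) / -54 = 8.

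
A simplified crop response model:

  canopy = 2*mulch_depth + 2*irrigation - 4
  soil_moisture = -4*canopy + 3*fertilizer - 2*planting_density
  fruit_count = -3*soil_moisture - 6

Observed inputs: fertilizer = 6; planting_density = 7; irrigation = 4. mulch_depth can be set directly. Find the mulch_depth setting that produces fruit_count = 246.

mulch_depth = 9

Substituting into the canopy equation gives canopy = 2*mulch_depth + 4.
Substituting into the soil_moisture equation gives soil_moisture = -8*mulch_depth - 12.
Substituting into the fruit_count equation gives fruit_count = 24*mulch_depth + 30.
Solve 24*mulch_depth + 30 = 246: mulch_depth = (246 - 30) / 24 = 9.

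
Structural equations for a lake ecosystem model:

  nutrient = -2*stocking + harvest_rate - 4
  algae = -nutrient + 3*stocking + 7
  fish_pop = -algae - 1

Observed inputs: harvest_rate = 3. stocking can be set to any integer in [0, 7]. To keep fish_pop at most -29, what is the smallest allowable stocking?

Substituting into the nutrient equation gives nutrient = -2*stocking - 1.
Substituting into the algae equation gives algae = 5*stocking + 8.
Substituting into the fish_pop equation gives fish_pop = -5*stocking - 9.
Require -5*stocking - 9 ≤ -29, so stocking ≥ 4.
The smallest integer in [0, 7] satisfying this is 4.

stocking = 4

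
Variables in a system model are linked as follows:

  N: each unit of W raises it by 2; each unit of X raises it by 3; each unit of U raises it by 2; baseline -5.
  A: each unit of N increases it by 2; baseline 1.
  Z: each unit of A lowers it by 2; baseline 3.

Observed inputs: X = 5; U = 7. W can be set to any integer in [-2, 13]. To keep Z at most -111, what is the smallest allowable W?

W = 2

Substituting into the N equation gives N = 2*W + 24.
Substituting into the A equation gives A = 4*W + 49.
Substituting into the Z equation gives Z = -8*W - 95.
Require -8*W - 95 ≤ -111, so W ≥ 2.
The smallest integer in [-2, 13] satisfying this is 2.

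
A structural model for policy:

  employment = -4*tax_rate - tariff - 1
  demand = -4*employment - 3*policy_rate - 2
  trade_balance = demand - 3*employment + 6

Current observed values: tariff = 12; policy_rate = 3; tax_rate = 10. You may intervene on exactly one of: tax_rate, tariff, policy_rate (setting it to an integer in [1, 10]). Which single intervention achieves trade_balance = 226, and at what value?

set tax_rate = 5

Intervening on tax_rate: with other inputs at their observed values, trade_balance = 28*tax_rate + 86. Solving for 226 gives tax_rate = 5, within [1, 10].
Intervening on tariff: trade_balance = 7*tariff + 282. Reaching 226 requires tariff = -8, outside [1, 10].
Intervening on policy_rate: trade_balance = -3*policy_rate + 375. Reaching 226 requires policy_rate = 149/3, not an integer.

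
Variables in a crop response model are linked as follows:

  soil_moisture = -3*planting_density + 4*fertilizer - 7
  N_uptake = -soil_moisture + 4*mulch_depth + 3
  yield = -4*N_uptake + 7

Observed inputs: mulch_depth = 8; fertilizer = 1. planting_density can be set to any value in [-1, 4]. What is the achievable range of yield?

Substituting into the soil_moisture equation gives soil_moisture = -3*planting_density - 3.
Substituting into the N_uptake equation gives N_uptake = 3*planting_density + 38.
yield becomes -12*planting_density - 145.
Linear in planting_density, so extremes are at the endpoints: planting_density = -1 gives yield = -133; planting_density = 4 gives yield = -193.

-193 to -133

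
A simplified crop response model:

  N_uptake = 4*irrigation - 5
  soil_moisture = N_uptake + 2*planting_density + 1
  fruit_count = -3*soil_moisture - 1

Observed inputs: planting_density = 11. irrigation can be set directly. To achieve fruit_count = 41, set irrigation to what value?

irrigation = -8

Substituting into the soil_moisture equation gives soil_moisture = 4*irrigation + 18.
Substituting into the fruit_count equation gives fruit_count = -12*irrigation - 55.
Solve -12*irrigation - 55 = 41: irrigation = (41 + 55) / -12 = -8.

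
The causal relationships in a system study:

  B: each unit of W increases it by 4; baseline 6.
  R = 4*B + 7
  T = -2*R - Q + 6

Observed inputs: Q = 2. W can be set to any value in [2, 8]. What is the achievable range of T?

-314 to -122

Substituting into the R equation gives R = 16*W + 31.
Substituting into the T equation gives T = -32*W - 58.
Linear in W, so extremes are at the endpoints: W = 2 gives T = -122; W = 8 gives T = -314.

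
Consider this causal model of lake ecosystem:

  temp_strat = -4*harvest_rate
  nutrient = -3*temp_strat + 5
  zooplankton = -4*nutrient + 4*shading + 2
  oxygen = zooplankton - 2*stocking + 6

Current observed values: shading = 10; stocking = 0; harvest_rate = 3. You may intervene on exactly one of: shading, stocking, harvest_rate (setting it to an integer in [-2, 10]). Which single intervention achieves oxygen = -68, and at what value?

Intervening on shading: oxygen = 4*shading - 156. Reaching -68 requires shading = 22, outside [-2, 10].
Intervening on stocking: oxygen = -2*stocking - 116. Reaching -68 requires stocking = -24, outside [-2, 10].
Intervening on harvest_rate: with other inputs at their observed values, oxygen = -48*harvest_rate + 28. Solving for -68 gives harvest_rate = 2, within [-2, 10].

set harvest_rate = 2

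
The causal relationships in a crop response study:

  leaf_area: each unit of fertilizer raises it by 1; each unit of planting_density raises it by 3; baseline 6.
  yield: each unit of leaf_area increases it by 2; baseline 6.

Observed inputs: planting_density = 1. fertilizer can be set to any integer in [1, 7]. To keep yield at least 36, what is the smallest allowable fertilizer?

Substituting into the leaf_area equation gives leaf_area = fertilizer + 9.
Substituting into the yield equation gives yield = 2*fertilizer + 24.
Require 2*fertilizer + 24 ≥ 36, so fertilizer ≥ 6.
The smallest integer in [1, 7] satisfying this is 6.

fertilizer = 6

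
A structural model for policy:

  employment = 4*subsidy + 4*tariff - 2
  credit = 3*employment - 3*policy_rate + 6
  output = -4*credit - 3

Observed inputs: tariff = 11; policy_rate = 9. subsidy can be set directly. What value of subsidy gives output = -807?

Substituting into the employment equation gives employment = 4*subsidy + 42.
Substituting into the credit equation gives credit = 12*subsidy + 105.
This gives output = -48*subsidy - 423.
Solve -48*subsidy - 423 = -807: subsidy = (-807 + 423) / -48 = 8.

subsidy = 8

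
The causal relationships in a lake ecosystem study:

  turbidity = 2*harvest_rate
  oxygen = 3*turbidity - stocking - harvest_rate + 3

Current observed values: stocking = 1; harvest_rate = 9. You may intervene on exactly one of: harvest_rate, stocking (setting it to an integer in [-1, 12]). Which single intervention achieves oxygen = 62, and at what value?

set harvest_rate = 12

Intervening on harvest_rate: with other inputs at their observed values, oxygen = 5*harvest_rate + 2. Solving for 62 gives harvest_rate = 12, within [-1, 12].
Intervening on stocking: oxygen = -stocking + 48. Reaching 62 requires stocking = -14, outside [-1, 12].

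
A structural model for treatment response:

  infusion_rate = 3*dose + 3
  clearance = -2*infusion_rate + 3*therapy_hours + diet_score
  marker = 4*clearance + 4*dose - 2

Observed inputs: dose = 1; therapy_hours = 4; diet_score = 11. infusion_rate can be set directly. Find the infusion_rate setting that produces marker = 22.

infusion_rate = 9

Intervening on infusion_rate fixes its value directly, overriding its dependence on dose.
Substituting into the clearance equation gives clearance = -2*infusion_rate + 23.
Substituting into the marker equation gives marker = -8*infusion_rate + 94.
Solve -8*infusion_rate + 94 = 22: infusion_rate = (22 - 94) / -8 = 9.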